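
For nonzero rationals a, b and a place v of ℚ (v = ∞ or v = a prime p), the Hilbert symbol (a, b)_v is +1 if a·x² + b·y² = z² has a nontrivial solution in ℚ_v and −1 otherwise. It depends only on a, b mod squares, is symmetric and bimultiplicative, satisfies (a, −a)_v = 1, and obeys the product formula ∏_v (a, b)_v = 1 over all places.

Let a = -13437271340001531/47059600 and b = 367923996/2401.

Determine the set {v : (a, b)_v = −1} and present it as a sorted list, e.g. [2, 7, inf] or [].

(a, b) ≡ (-51, 10220111) mod (ℚ^×)²; places V = {2, 3, 5, 7, 11, 17, 31, 41, 43, ∞}.
(a,b)_11: α=2, u≡5; β=1, v≡8 (mod 11); (5|11)=+1, (8|11)=-1; sign (−1)^0·+1^1·-1^2 = +1.
(a,b)_31: α=2, u≡22; β=1, v≡3 (mod 31); (22|31)=-1, (3|31)=-1; sign (−1)^0·-1^1·-1^2 = -1.
(a,b)_17: α=1, u≡5; β=1, v≡6 (mod 17); (5|17)=-1, (6|17)=-1; sign (−1)^0·-1^1·-1^1 = +1.
(a,b)_41: α=2, u≡32; β=1, v≡18 (mod 41); (32|41)=+1, (18|41)=+1; sign (−1)^0·+1^1·+1^2 = +1.
(a,b)_∞: sgn(-51)=−, sgn(10220111)=+, so +1.
(a,b)_5: α=-2, u≡1; β=0, v≡1 (mod 5); (1|5)=+1, (1|5)=+1; sign (−1)^0·+1^0·+1^-2 = +1.
(a,b)_43: α=2, u≡41; β=1, v≡16 (mod 43); (41|43)=+1, (16|43)=+1; sign (−1)^0·+1^1·+1^2 = +1.
(a,b)_3: α=7, u≡1; β=2, v≡2 (mod 3); (1|3)=+1, (2|3)=-1; sign (−1)^0·+1^2·-1^7 = -1.
(a,b)_7: α=-6, u≡6; β=-4, v≡6 (mod 7); (6|7)=-1, (6|7)=-1; sign (−1)^0·-1^-4·-1^-6 = +1.
(a,b)_2: α=-4, β=2; u≡5, v≡7 (mod 8); ε(u)ε(v)=0·1, αω(v)=-4·0, βω(u)=2·1; sum ≡ 0  ⇒  +1.
|Ram(-51, 10220111)| = 2, even; anisotropic at {3, 31}.

[3, 31]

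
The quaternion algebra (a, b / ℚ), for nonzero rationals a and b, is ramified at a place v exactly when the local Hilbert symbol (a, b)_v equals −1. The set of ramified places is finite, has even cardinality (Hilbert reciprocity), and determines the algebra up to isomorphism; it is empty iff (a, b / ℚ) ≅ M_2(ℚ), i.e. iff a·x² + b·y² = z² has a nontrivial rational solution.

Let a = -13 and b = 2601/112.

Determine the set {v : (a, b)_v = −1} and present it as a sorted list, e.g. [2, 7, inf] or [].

(a, b) ≡ (-13, 7) mod (ℚ^×)²; places V = {2, 3, 7, 13, 17, ∞}.
(a,b)_∞: sgn(-13)=−, sgn(7)=+, so +1.
(a,b)_7: α=0, u≡1; β=-1, v≡2 (mod 7); (1|7)=+1, (2|7)=+1; sign (−1)^0·+1^-1·+1^0 = +1.
(a,b)_17: α=0, u≡4; β=2, v≡6 (mod 17); (4|17)=+1, (6|17)=-1; sign (−1)^0·+1^2·-1^0 = +1.
(a,b)_2: α=0, β=-4; u≡3, v≡7 (mod 8); ε(u)ε(v)=1·1, αω(v)=0·0, βω(u)=-4·1; sum ≡ 1  ⇒  -1.
(a,b)_13: α=1, u≡12; β=0, v≡5 (mod 13); (12|13)=+1, (5|13)=-1; sign (−1)^0·+1^0·-1^1 = -1.
(a,b)_3: α=0, u≡2; β=2, v≡1 (mod 3); (2|3)=-1, (1|3)=+1; sign (−1)^0·-1^2·+1^0 = +1.
(-13, 7 / ℚ) ramifies at {2, 13}: a division algebra.

[2, 13]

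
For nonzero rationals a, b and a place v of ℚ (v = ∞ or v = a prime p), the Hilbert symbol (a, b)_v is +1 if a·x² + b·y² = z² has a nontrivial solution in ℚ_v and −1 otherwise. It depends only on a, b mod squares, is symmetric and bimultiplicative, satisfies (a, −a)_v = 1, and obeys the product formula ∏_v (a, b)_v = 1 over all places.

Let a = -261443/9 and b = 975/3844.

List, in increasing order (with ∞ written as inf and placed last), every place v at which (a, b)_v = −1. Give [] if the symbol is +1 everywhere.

[13, 17]

(a, b) ≡ (-1547, 39) mod (ℚ^×)²; places V = {2, 3, 5, 7, 13, 17, 31, ∞}.
(a,b)_31: α=0, u≡15; β=-2, v≡19 (mod 31); (15|31)=-1, (19|31)=+1; sign (−1)^0·-1^-2·+1^0 = +1.
(a,b)_17: α=1, u≡12; β=0, v≡3 (mod 17); (12|17)=-1, (3|17)=-1; sign (−1)^0·-1^0·-1^1 = -1.
(a,b)_3: α=-2, u≡1; β=1, v≡1 (mod 3); (1|3)=+1, (1|3)=+1; sign (−1)^0·+1^1·+1^-2 = +1.
(a,b)_2: α=0, β=-2; u≡5, v≡7 (mod 8); ε(u)ε(v)=0·1, αω(v)=0·0, βω(u)=-2·1; sum ≡ 0  ⇒  +1.
(a,b)_5: α=0, u≡3; β=2, v≡1 (mod 5); (3|5)=-1, (1|5)=+1; sign (−1)^0·-1^2·+1^0 = +1.
(a,b)_7: α=1, u≡5; β=0, v≡2 (mod 7); (5|7)=-1, (2|7)=+1; sign (−1)^0·-1^0·+1^1 = +1.
(a,b)_∞: sgn(-1547)=−, sgn(39)=+, so +1.
(a,b)_13: α=3, u≡7; β=1, v≡4 (mod 13); (7|13)=-1, (4|13)=+1; sign (−1)^0·-1^1·+1^3 = -1.
|Ram(-1547, 39)| = 2, even; anisotropic at {13, 17}.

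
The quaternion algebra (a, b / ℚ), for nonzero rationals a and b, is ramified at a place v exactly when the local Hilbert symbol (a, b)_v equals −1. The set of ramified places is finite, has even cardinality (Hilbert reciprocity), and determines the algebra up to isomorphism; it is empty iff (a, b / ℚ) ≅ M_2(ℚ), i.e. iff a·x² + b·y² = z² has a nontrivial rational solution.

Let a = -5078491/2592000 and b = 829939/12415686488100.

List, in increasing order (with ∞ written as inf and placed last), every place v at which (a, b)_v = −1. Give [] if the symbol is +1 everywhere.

(a, b) ≡ (-95, 19) mod (ℚ^×)²; places V = {2, 3, 5, 7, 11, 17, 19, 47, ∞}.
(a,b)_3: α=-4, u≡1; β=-4, v≡1 (mod 3); (1|3)=+1, (1|3)=+1; sign (−1)^0·+1^-4·+1^-4 = +1.
(a,b)_2: α=-8, β=-2; u≡1, v≡3 (mod 8); ε(u)ε(v)=0·1, αω(v)=-8·1, βω(u)=-2·0; sum ≡ 0  ⇒  +1.
(a,b)_7: α=0, u≡6; β=-4, v≡5 (mod 7); (6|7)=-1, (5|7)=-1; sign (−1)^0·-1^-4·-1^0 = +1.
(a,b)_19: α=1, u≡3; β=3, v≡16 (mod 19); (3|19)=-1, (16|19)=+1; sign (−1)^1·-1^3·+1^1 = +1.
(a,b)_∞: sgn(-95)=−, sgn(19)=+, so +1.
(a,b)_11: α=2, u≡4; β=2, v≡10 (mod 11); (4|11)=+1, (10|11)=-1; sign (−1)^0·+1^2·-1^2 = +1.
(a,b)_47: α=2, u≡30; β=-2, v≡40 (mod 47); (30|47)=-1, (40|47)=-1; sign (−1)^0·-1^-2·-1^2 = +1.
(a,b)_5: α=-3, u≡4; β=-2, v≡1 (mod 5); (4|5)=+1, (1|5)=+1; sign (−1)^0·+1^-2·+1^-3 = +1.
(a,b)_17: α=0, u≡14; β=-2, v≡8 (mod 17); (14|17)=-1, (8|17)=+1; sign (−1)^0·-1^-2·+1^0 = +1.
Ram(a, b) = ∅: the form -95·x² + 19·y² − z² is isotropic over every ℚ_v, so by Hasse–Minkowski it is isotropic over ℚ.

[]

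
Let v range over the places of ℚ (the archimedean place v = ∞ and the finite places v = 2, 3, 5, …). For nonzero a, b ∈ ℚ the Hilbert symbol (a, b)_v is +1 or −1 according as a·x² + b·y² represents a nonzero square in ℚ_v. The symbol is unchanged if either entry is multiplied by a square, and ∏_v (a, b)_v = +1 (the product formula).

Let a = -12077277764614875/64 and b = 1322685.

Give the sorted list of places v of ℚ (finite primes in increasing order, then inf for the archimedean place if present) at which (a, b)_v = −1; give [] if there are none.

[5, 7, 13, 19]

Mod squares: a ≡ -1955, b ≡ 146965. Check v ∈ {∞, 2, 3, 5, 7, 13, 17, 19, 23}.
v=2: v_2(a)=-6, v_2(b)=0; units ≡ 5, 5 (mod 8); ε·ε+αω+βω = 0·0+-6·1+0·1 ≡ 0  ⇒  (a,b)_2 = +1.
v=3: a=3^8·(≡1), b=3^2·(≡1) mod 3; (1|3)=+1, (1|3)=+1; (−1)^{8·2·1}·(+1)^2·(+1)^8 = +1.
v=23: a=23^1·(≡21), b=23^0·(≡1) mod 23; (21|23)=-1, (1|23)=+1; (−1)^{1·0·11}·(-1)^0·(+1)^1 = +1.
v=13: a=13^0·(≡7), b=13^1·(≡7) mod 13; (7|13)=-1, (7|13)=-1; (−1)^{0·1·6}·(-1)^1·(-1)^0 = -1.
v=17: a=17^3·(≡9), b=17^1·(≡13) mod 17; (9|17)=+1, (13|17)=+1; (−1)^{3·1·8}·(+1)^1·(+1)^3 = +1.
v=5: a=5^3·(≡4), b=5^1·(≡2) mod 5; (4|5)=+1, (2|5)=-1; (−1)^{3·1·2}·(+1)^1·(-1)^3 = -1.
v=19: a=19^4·(≡14), b=19^1·(≡18) mod 19; (14|19)=-1, (18|19)=-1; (−1)^{4·1·9}·(-1)^1·(-1)^4 = -1.
v=7: a=7^0·(≡6), b=7^1·(≡4) mod 7; (6|7)=-1, (4|7)=+1; (−1)^{0·1·3}·(-1)^1·(+1)^0 = -1.
v=∞: -1955 < 0 and 146965 > 0  ⇒  (a,b)_∞ = +1.
Ram(-1955, 146965) = {5, 7, 13, 19}; no ℚ_5-point on the conic.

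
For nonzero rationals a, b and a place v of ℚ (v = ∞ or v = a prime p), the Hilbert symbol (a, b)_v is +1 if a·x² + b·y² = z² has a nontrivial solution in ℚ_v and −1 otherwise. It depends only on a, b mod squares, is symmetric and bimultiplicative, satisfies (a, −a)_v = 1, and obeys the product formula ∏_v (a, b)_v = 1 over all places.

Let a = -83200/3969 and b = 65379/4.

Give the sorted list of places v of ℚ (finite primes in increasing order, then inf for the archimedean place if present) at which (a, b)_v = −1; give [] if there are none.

[2, 3, 13, 37]

Mod squares: a ≡ -13, b ≡ 65379. Check v ∈ {∞, 2, 3, 5, 7, 13, 19, 31, 37}.
v=31: a=31^0·(≡4), b=31^1·(≡8) mod 31; (4|31)=+1, (8|31)=+1; (−1)^{0·1·15}·(+1)^1·(+1)^0 = +1.
v=7: a=7^-2·(≡4), b=7^0·(≡5) mod 7; (4|7)=+1, (5|7)=-1; (−1)^{-2·0·3}·(+1)^0·(-1)^-2 = +1.
v=13: a=13^1·(≡12), b=13^0·(≡7) mod 13; (12|13)=+1, (7|13)=-1; (−1)^{1·0·6}·(+1)^0·(-1)^1 = -1.
v=19: a=19^0·(≡9), b=19^1·(≡10) mod 19; (9|19)=+1, (10|19)=-1; (−1)^{0·1·9}·(+1)^1·(-1)^0 = +1.
v=∞: -13 < 0 and 65379 > 0  ⇒  (a,b)_∞ = +1.
v=3: a=3^-4·(≡2), b=3^1·(≡1) mod 3; (2|3)=-1, (1|3)=+1; (−1)^{-4·1·1}·(-1)^1·(+1)^-4 = -1.
v=37: a=37^0·(≡5), b=37^1·(≡7) mod 37; (5|37)=-1, (7|37)=+1; (−1)^{0·1·18}·(-1)^1·(+1)^0 = -1.
v=5: a=5^2·(≡3), b=5^0·(≡1) mod 5; (3|5)=-1, (1|5)=+1; (−1)^{2·0·2}·(-1)^0·(+1)^2 = +1.
v=2: v_2(a)=8, v_2(b)=-2; units ≡ 3, 3 (mod 8); ε·ε+αω+βω = 1·1+8·1+-2·1 ≡ 1  ⇒  (a,b)_2 = -1.
|Ram(-13, 65379)| = 4, even; anisotropic at {2, 3, 13, 37}.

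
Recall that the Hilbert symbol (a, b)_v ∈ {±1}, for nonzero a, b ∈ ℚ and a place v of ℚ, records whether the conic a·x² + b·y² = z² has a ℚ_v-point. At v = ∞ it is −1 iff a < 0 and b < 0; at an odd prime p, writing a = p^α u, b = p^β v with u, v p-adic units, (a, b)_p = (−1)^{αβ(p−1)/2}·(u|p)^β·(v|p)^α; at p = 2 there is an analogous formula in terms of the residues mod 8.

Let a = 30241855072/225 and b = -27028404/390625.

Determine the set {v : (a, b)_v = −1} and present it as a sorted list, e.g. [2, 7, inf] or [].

Mod squares: a ≡ 22, b ≡ -9269. Check v ∈ {∞, 2, 3, 5, 11, 13, 23, 31}.
v=23: a=23^2·(≡10), b=23^1·(≡21) mod 23; (10|23)=-1, (21|23)=-1; (−1)^{2·1·11}·(-1)^1·(-1)^2 = -1.
v=31: a=31^2·(≡23), b=31^1·(≡17) mod 31; (23|31)=-1, (17|31)=-1; (−1)^{2·1·15}·(-1)^1·(-1)^2 = -1.
v=2: v_2(a)=5, v_2(b)=2; units ≡ 3, 3 (mod 8); ε·ε+αω+βω = 1·1+5·1+2·1 ≡ 0  ⇒  (a,b)_2 = +1.
v=13: a=13^2·(≡1), b=13^1·(≡8) mod 13; (1|13)=+1, (8|13)=-1; (−1)^{2·1·6}·(+1)^1·(-1)^2 = +1.
v=5: a=5^-2·(≡3), b=5^-8·(≡1) mod 5; (3|5)=-1, (1|5)=+1; (−1)^{-2·-8·2}·(-1)^-8·(+1)^-2 = +1.
v=11: a=11^1·(≡10), b=11^0·(≡1) mod 11; (10|11)=-1, (1|11)=+1; (−1)^{1·0·5}·(-1)^0·(+1)^1 = +1.
v=3: a=3^-2·(≡1), b=3^6·(≡1) mod 3; (1|3)=+1, (1|3)=+1; (−1)^{-2·6·1}·(+1)^6·(+1)^-2 = +1.
v=∞: 22 > 0 and -9269 < 0  ⇒  (a,b)_∞ = +1.
|Ram(22, -9269)| = 2, even; anisotropic at {23, 31}.

[23, 31]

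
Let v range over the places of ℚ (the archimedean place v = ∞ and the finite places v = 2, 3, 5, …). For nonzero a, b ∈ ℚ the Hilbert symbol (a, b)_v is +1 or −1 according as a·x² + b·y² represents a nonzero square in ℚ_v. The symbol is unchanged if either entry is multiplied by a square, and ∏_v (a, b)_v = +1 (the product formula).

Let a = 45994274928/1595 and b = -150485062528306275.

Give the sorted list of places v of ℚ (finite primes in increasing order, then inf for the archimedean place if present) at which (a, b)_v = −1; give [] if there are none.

[3, 17]

(a, b) ≡ (10818885, -11571) mod (ℚ^×)²; places V = {2, 3, 5, 7, 11, 17, 19, 29, 31, ∞}.
(a,b)_5: α=-1, u≡2; β=2, v≡4 (mod 5); (2|5)=-1, (4|5)=+1; sign (−1)^0·-1^2·+1^-1 = +1.
(a,b)_17: α=1, u≡10; β=2, v≡10 (mod 17); (10|17)=-1, (10|17)=-1; sign (−1)^0·-1^2·-1^1 = -1.
(a,b)_7: α=3, u≡4; β=3, v≡6 (mod 7); (4|7)=+1, (6|7)=-1; sign (−1)^1·+1^3·-1^3 = +1.
(a,b)_19: α=1, u≡4; β=3, v≡13 (mod 19); (4|19)=+1, (13|19)=-1; sign (−1)^1·+1^3·-1^1 = +1.
(a,b)_3: α=3, u≡1; β=1, v≡1 (mod 3); (1|3)=+1, (1|3)=+1; sign (−1)^1·+1^1·+1^3 = -1.
(a,b)_11: α=-1, u≡4; β=2, v≡1 (mod 11); (4|11)=+1, (1|11)=+1; sign (−1)^0·+1^2·+1^-1 = +1.
(a,b)_31: α=2, u≡14; β=0, v≡21 (mod 31); (14|31)=+1, (21|31)=-1; sign (−1)^0·+1^0·-1^2 = +1.
(a,b)_2: α=4, β=0; u≡5, v≡5 (mod 8); ε(u)ε(v)=0·0, αω(v)=4·1, βω(u)=0·1; sum ≡ 0  ⇒  +1.
(a,b)_∞: sgn(10818885)=+, sgn(-11571)=−, so +1.
(a,b)_29: α=-1, u≡7; β=3, v≡5 (mod 29); (7|29)=+1, (5|29)=+1; sign (−1)^0·+1^3·+1^-1 = +1.
Ram(10818885, -11571) = {3, 17}; no ℚ_3-point on the conic.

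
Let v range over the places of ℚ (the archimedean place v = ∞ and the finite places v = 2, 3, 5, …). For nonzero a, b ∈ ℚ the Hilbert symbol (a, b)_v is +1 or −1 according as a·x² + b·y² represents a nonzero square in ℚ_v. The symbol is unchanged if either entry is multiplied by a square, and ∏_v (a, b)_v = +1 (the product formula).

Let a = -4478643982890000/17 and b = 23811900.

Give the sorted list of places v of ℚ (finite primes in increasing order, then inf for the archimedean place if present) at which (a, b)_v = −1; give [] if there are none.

[2, 7, 11, 29, 37, 43]

(a, b) ≡ (-20528673, 238119) mod (ℚ^×)²; places V = {2, 3, 5, 7, 11, 17, 23, 29, 37, 43, ∞}.
(a,b)_43: α=1, u≡42; β=0, v≡5 (mod 43); (42|43)=-1, (5|43)=-1; sign (−1)^0·-1^0·-1^1 = -1.
(a,b)_37: α=1, u≡8; β=0, v≡32 (mod 37); (8|37)=-1, (32|37)=-1; sign (−1)^0·-1^0·-1^1 = -1.
(a,b)_29: α=2, u≡21; β=1, v≡23 (mod 29); (21|29)=-1, (23|29)=+1; sign (−1)^0·-1^1·+1^2 = -1.
(a,b)_2: α=4, β=2; u≡7, v≡7 (mod 8); ε(u)ε(v)=1·1, αω(v)=4·0, βω(u)=2·0; sum ≡ 1  ⇒  -1.
(a,b)_7: α=2, u≡5; β=1, v≡1 (mod 7); (5|7)=-1, (1|7)=+1; sign (−1)^0·-1^1·+1^2 = -1.
(a,b)_∞: sgn(-20528673)=−, sgn(238119)=+, so +1.
(a,b)_5: α=4, u≡3; β=2, v≡1 (mod 5); (3|5)=-1, (1|5)=+1; sign (−1)^0·-1^2·+1^4 = +1.
(a,b)_11: α=1, u≡10; β=0, v≡2 (mod 11); (10|11)=-1, (2|11)=-1; sign (−1)^0·-1^0·-1^1 = -1.
(a,b)_17: α=-1, u≡1; β=1, v≡2 (mod 17); (1|17)=+1, (2|17)=+1; sign (−1)^0·+1^1·+1^-1 = +1.
(a,b)_23: α=1, u≡7; β=1, v≡1 (mod 23); (7|23)=-1, (1|23)=+1; sign (−1)^1·-1^1·+1^1 = +1.
(a,b)_3: α=3, u≡1; β=1, v≡2 (mod 3); (1|3)=+1, (2|3)=-1; sign (−1)^1·+1^1·-1^3 = +1.
|Ram(-20528673, 238119)| = 6, even; anisotropic at {2, 7, 11, 29, 37, 43}.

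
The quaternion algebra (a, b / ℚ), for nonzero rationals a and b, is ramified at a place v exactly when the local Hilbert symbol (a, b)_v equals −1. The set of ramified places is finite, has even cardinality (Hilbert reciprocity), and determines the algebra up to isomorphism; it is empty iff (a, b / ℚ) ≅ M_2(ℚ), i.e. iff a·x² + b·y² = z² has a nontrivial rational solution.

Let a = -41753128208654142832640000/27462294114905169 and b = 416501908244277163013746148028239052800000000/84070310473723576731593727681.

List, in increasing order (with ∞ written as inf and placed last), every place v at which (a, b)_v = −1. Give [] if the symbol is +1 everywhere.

[2, 11, 31, 47]

(a, b) ≡ (-341, 2162) mod (ℚ^×)²; places V = {2, 3, 5, 7, 11, 13, 17, 19, 23, 29, 31, 47, ∞}.
(a,b)_2: α=18, β=31; u≡3, v≡1 (mod 8); ε(u)ε(v)=1·0, αω(v)=18·0, βω(u)=31·1; sum ≡ 1  ⇒  -1.
(a,b)_19: α=2, u≡1; β=4, v≡13 (mod 19); (1|19)=+1, (13|19)=-1; sign (−1)^0·+1^4·-1^2 = +1.
(a,b)_∞: sgn(-341)=−, sgn(2162)=+, so +1.
(a,b)_29: α=-2, u≡20; β=-4, v≡22 (mod 29); (20|29)=+1, (22|29)=+1; sign (−1)^0·+1^-4·+1^-2 = +1.
(a,b)_11: α=7, u≡6; β=12, v≡7 (mod 11); (6|11)=-1, (7|11)=-1; sign (−1)^0·-1^12·-1^7 = -1.
(a,b)_23: α=2, u≡4; β=3, v≡3 (mod 23); (4|23)=+1, (3|23)=+1; sign (−1)^0·+1^3·+1^2 = +1.
(a,b)_47: α=2, u≡30; β=3, v≡19 (mod 47); (30|47)=-1, (19|47)=-1; sign (−1)^0·-1^3·-1^2 = -1.
(a,b)_3: α=-4, u≡1; β=-6, v≡2 (mod 3); (1|3)=+1, (2|3)=-1; sign (−1)^0·+1^-6·-1^-4 = +1.
(a,b)_31: α=1, u≡28; β=2, v≡6 (mod 31); (28|31)=+1, (6|31)=-1; sign (−1)^0·+1^2·-1^1 = -1.
(a,b)_17: α=-4, u≡2; β=-6, v≡14 (mod 17); (2|17)=+1, (14|17)=-1; sign (−1)^0·+1^-6·-1^-4 = +1.
(a,b)_13: α=-6, u≡4; β=-10, v≡10 (mod 13); (4|13)=+1, (10|13)=+1; sign (−1)^0·+1^-10·+1^-6 = +1.
(a,b)_5: α=4, u≡4; β=8, v≡3 (mod 5); (4|5)=+1, (3|5)=-1; sign (−1)^0·+1^8·-1^4 = +1.
(a,b)_7: α=0, u≡2; β=-2, v≡3 (mod 7); (2|7)=+1, (3|7)=-1; sign (−1)^0·+1^-2·-1^0 = +1.
(-341, 2162 / ℚ) ramifies at {2, 11, 31, 47}: a division algebra.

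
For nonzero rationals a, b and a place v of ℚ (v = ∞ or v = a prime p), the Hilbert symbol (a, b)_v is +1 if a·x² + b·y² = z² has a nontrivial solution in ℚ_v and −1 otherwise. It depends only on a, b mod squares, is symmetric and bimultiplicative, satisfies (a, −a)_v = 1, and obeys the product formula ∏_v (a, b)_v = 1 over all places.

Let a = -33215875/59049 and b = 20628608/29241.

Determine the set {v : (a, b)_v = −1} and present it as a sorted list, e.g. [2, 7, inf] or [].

(a, b) ≡ (-27115, 6578) mod (ℚ^×)²; places V = {2, 3, 5, 7, 11, 13, 17, 19, 23, 29, ∞}.
(a,b)_7: α=2, u≡3; β=2, v≡6 (mod 7); (3|7)=-1, (6|7)=-1; sign (−1)^0·-1^2·-1^2 = +1.
(a,b)_29: α=1, u≡25; β=0, v≡1 (mod 29); (25|29)=+1, (1|29)=+1; sign (−1)^0·+1^0·+1^1 = +1.
(a,b)_5: α=3, u≡2; β=0, v≡3 (mod 5); (2|5)=-1, (3|5)=-1; sign (−1)^0·-1^0·-1^3 = -1.
(a,b)_∞: sgn(-27115)=−, sgn(6578)=+, so +1.
(a,b)_23: α=0, u≡13; β=1, v≡10 (mod 23); (13|23)=+1, (10|23)=-1; sign (−1)^0·+1^1·-1^0 = +1.
(a,b)_11: α=1, u≡7; β=1, v≡5 (mod 11); (7|11)=-1, (5|11)=+1; sign (−1)^1·-1^1·+1^1 = +1.
(a,b)_19: α=0, u≡6; β=-2, v≡16 (mod 19); (6|19)=+1, (16|19)=+1; sign (−1)^0·+1^-2·+1^0 = +1.
(a,b)_17: α=1, u≡11; β=0, v≡9 (mod 17); (11|17)=-1, (9|17)=+1; sign (−1)^0·-1^0·+1^1 = +1.
(a,b)_2: α=0, β=7; u≡5, v≡1 (mod 8); ε(u)ε(v)=0·0, αω(v)=0·0, βω(u)=7·1; sum ≡ 1  ⇒  -1.
(a,b)_3: α=-10, u≡2; β=-4, v≡2 (mod 3); (2|3)=-1, (2|3)=-1; sign (−1)^0·-1^-4·-1^-10 = +1.
(a,b)_13: α=0, u≡3; β=1, v≡9 (mod 13); (3|13)=+1, (9|13)=+1; sign (−1)^0·+1^1·+1^0 = +1.
|Ram(-27115, 6578)| = 2, even; anisotropic at {2, 5}.

[2, 5]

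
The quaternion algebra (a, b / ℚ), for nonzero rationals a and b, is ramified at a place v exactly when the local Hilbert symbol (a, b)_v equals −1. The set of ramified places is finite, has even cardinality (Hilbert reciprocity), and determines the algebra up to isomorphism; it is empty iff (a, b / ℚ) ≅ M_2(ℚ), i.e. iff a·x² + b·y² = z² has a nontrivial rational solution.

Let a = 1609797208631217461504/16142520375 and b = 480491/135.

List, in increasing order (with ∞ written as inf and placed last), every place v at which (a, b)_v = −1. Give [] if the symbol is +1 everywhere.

Mod squares: a ≡ 3135, b ≡ 165. Check v ∈ {∞, 2, 3, 5, 11, 19}.
v=2: v_2(a)=8, v_2(b)=0; units ≡ 7, 5 (mod 8); ε·ε+αω+βω = 1·0+8·1+0·0 ≡ 0  ⇒  (a,b)_2 = +1.
v=∞: 3135 > 0 and 165 > 0  ⇒  (a,b)_∞ = +1.
v=19: a=19^9·(≡8), b=19^2·(≡10) mod 19; (8|19)=-1, (10|19)=-1; (−1)^{9·2·9}·(-1)^2·(-1)^9 = -1.
v=3: a=3^-17·(≡1), b=3^-3·(≡1) mod 3; (1|3)=+1, (1|3)=+1; (−1)^{-17·-3·1}·(+1)^-3·(+1)^-17 = -1.
v=11: a=11^7·(≡7), b=11^3·(≡3) mod 11; (7|11)=-1, (3|11)=+1; (−1)^{7·3·5}·(-1)^3·(+1)^7 = +1.
v=5: a=5^-3·(≡3), b=5^-1·(≡3) mod 5; (3|5)=-1, (3|5)=-1; (−1)^{-3·-1·2}·(-1)^-1·(-1)^-3 = +1.
|Ram(3135, 165)| = 2, even; anisotropic at {3, 19}.

[3, 19]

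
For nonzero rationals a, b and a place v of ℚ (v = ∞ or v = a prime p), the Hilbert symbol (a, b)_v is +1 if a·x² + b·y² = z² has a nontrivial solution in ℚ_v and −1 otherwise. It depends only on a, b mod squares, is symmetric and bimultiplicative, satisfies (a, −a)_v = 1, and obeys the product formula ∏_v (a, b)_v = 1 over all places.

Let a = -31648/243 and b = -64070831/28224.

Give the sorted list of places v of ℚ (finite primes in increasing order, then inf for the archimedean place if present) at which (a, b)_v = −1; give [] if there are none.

Mod squares: a ≡ -5934, b ≡ -551. Check v ∈ {∞, 2, 3, 7, 11, 19, 23, 29, 31, 43}.
v=3: a=3^-5·(≡2), b=3^-2·(≡1) mod 3; (2|3)=-1, (1|3)=+1; (−1)^{-5·-2·1}·(-1)^-2·(+1)^-5 = +1.
v=2: v_2(a)=5, v_2(b)=-6; units ≡ 1, 1 (mod 8); ε·ε+αω+βω = 0·0+5·0+-6·0 ≡ 0  ⇒  (a,b)_2 = +1.
v=19: a=19^0·(≡8), b=19^1·(≡1) mod 19; (8|19)=-1, (1|19)=+1; (−1)^{0·1·9}·(-1)^1·(+1)^0 = -1.
v=∞: -5934 < 0 and -551 < 0  ⇒  (a,b)_∞ = -1.
v=31: a=31^0·(≡18), b=31^2·(≡14) mod 31; (18|31)=+1, (14|31)=+1; (−1)^{0·2·15}·(+1)^2·(+1)^0 = +1.
v=7: a=7^0·(≡4), b=7^-2·(≡4) mod 7; (4|7)=+1, (4|7)=+1; (−1)^{0·-2·3}·(+1)^-2·(+1)^0 = +1.
v=29: a=29^0·(≡15), b=29^1·(≡12) mod 29; (15|29)=-1, (12|29)=-1; (−1)^{0·1·14}·(-1)^1·(-1)^0 = -1.
v=43: a=43^1·(≡29), b=43^0·(≡26) mod 43; (29|43)=-1, (26|43)=-1; (−1)^{1·0·21}·(-1)^0·(-1)^1 = -1.
v=11: a=11^0·(≡10), b=11^2·(≡2) mod 11; (10|11)=-1, (2|11)=-1; (−1)^{0·2·5}·(-1)^2·(-1)^0 = +1.
v=23: a=23^1·(≡18), b=23^0·(≡13) mod 23; (18|23)=+1, (13|23)=+1; (−1)^{1·0·11}·(+1)^0·(+1)^1 = +1.
Ram(-5934, -551) = {19, 29, 43, ∞}; no ℚ_19-point on the conic.

[19, 29, 43, inf]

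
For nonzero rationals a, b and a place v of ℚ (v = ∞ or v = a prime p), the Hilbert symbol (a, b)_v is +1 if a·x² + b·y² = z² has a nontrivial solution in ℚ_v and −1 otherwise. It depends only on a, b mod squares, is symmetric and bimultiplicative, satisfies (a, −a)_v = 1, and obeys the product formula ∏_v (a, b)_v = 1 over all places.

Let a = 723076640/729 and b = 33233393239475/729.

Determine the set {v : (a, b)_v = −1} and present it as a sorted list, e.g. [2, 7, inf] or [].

[2, 11, 13, 17]

Mod squares: a ≡ 2210, b ≡ 11. Check v ∈ {∞, 2, 3, 5, 11, 13, 17}.
v=11: a=11^2·(≡8), b=11^5·(≡4) mod 11; (8|11)=-1, (4|11)=+1; (−1)^{2·5·5}·(-1)^5·(+1)^2 = -1.
v=3: a=3^-6·(≡2), b=3^-6·(≡2) mod 3; (2|3)=-1, (2|3)=-1; (−1)^{-6·-6·1}·(-1)^-6·(-1)^-6 = +1.
v=5: a=5^1·(≡2), b=5^2·(≡1) mod 5; (2|5)=-1, (1|5)=+1; (−1)^{1·2·2}·(-1)^2·(+1)^1 = +1.
v=13: a=13^3·(≡12), b=13^4·(≡5) mod 13; (12|13)=+1, (5|13)=-1; (−1)^{3·4·6}·(+1)^4·(-1)^3 = -1.
v=2: v_2(a)=5, v_2(b)=0; units ≡ 1, 3 (mod 8); ε·ε+αω+βω = 0·1+5·1+0·0 ≡ 1  ⇒  (a,b)_2 = -1.
v=∞: 2210 > 0 and 11 > 0  ⇒  (a,b)_∞ = +1.
v=17: a=17^1·(≡6), b=17^2·(≡11) mod 17; (6|17)=-1, (11|17)=-1; (−1)^{1·2·8}·(-1)^2·(-1)^1 = -1.
Ram(2210, 11) = {2, 11, 13, 17}; no ℚ_2-point on the conic.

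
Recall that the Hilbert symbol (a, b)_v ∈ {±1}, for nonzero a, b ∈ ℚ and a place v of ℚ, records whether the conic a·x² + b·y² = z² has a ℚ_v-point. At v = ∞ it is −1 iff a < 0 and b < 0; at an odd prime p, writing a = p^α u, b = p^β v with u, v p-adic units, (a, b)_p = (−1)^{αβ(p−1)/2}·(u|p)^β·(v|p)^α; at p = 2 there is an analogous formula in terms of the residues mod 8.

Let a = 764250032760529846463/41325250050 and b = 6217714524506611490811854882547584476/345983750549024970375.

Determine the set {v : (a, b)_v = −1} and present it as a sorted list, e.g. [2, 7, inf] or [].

[17, 23]

(a, b) ≡ (46, 5865) mod (ℚ^×)²; places V = {2, 3, 5, 7, 17, 23, 29, 31, 37, 43, ∞}.
(a,b)_29: α=2, u≡18; β=4, v≡24 (mod 29); (18|29)=-1, (24|29)=+1; sign (−1)^0·-1^4·+1^2 = +1.
(a,b)_2: α=-1, β=2; u≡7, v≡1 (mod 8); ε(u)ε(v)=1·0, αω(v)=-1·0, βω(u)=2·0; sum ≡ 0  ⇒  +1.
(a,b)_∞: sgn(46)=+, sgn(5865)=+, so +1.
(a,b)_17: α=2, u≡10; β=3, v≡6 (mod 17); (10|17)=-1, (6|17)=-1; sign (−1)^0·-1^3·-1^2 = -1.
(a,b)_31: α=4, u≡21; β=6, v≡3 (mod 31); (21|31)=-1, (3|31)=-1; sign (−1)^0·-1^6·-1^4 = +1.
(a,b)_43: α=0, u≡19; β=-2, v≡14 (mod 43); (19|43)=-1, (14|43)=+1; sign (−1)^0·-1^-2·+1^0 = +1.
(a,b)_3: α=-2, u≡1; β=-5, v≡2 (mod 3); (1|3)=+1, (2|3)=-1; sign (−1)^0·+1^-5·-1^-2 = +1.
(a,b)_5: α=-2, u≡4; β=-3, v≡2 (mod 5); (4|5)=+1, (2|5)=-1; sign (−1)^0·+1^-3·-1^-2 = +1.
(a,b)_23: α=7, u≡4; β=13, v≡13 (mod 23); (4|23)=+1, (13|23)=+1; sign (−1)^1·+1^13·+1^7 = -1.
(a,b)_37: α=-4, u≡28; β=-6, v≡13 (mod 37); (28|37)=+1, (13|37)=-1; sign (−1)^0·+1^-6·-1^-4 = +1.
(a,b)_7: α=-2, u≡4; β=-4, v≡3 (mod 7); (4|7)=+1, (3|7)=-1; sign (−1)^0·+1^-4·-1^-2 = +1.
|Ram(46, 5865)| = 2, even; anisotropic at {17, 23}.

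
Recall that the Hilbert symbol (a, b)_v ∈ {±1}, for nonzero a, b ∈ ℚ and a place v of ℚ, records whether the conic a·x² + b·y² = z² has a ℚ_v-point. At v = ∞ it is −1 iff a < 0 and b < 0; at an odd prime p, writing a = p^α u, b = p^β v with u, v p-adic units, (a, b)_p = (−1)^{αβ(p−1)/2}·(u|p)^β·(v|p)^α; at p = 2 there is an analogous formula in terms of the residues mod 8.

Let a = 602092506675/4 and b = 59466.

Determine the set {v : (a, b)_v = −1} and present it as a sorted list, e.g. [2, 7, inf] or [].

[2, 3]

Mod squares: a ≡ 29667, b ≡ 59466. Check v ∈ {∞, 2, 3, 5, 11, 17, 29, 31, 53}.
v=31: a=31^1·(≡24), b=31^0·(≡8) mod 31; (24|31)=-1, (8|31)=+1; (−1)^{1·0·15}·(-1)^0·(+1)^1 = +1.
v=11: a=11^1·(≡7), b=11^1·(≡5) mod 11; (7|11)=-1, (5|11)=+1; (−1)^{1·1·5}·(-1)^1·(+1)^1 = +1.
v=3: a=3^1·(≡1), b=3^1·(≡1) mod 3; (1|3)=+1, (1|3)=+1; (−1)^{1·1·1}·(+1)^1·(+1)^1 = -1.
v=5: a=5^2·(≡3), b=5^0·(≡1) mod 5; (3|5)=-1, (1|5)=+1; (−1)^{2·0·2}·(-1)^0·(+1)^2 = +1.
v=29: a=29^1·(≡26), b=29^0·(≡16) mod 29; (26|29)=-1, (16|29)=+1; (−1)^{1·0·14}·(-1)^0·(+1)^1 = +1.
v=2: v_2(a)=-2, v_2(b)=1; units ≡ 3, 5 (mod 8); ε·ε+αω+βω = 1·0+-2·1+1·1 ≡ 1  ⇒  (a,b)_2 = -1.
v=17: a=17^2·(≡16), b=17^1·(≡13) mod 17; (16|17)=+1, (13|17)=+1; (−1)^{2·1·8}·(+1)^1·(+1)^2 = +1.
v=53: a=53^2·(≡11), b=53^1·(≡9) mod 53; (11|53)=+1, (9|53)=+1; (−1)^{2·1·26}·(+1)^1·(+1)^2 = +1.
v=∞: 29667 > 0 and 59466 > 0  ⇒  (a,b)_∞ = +1.
|Ram(29667, 59466)| = 2, even; anisotropic at {2, 3}.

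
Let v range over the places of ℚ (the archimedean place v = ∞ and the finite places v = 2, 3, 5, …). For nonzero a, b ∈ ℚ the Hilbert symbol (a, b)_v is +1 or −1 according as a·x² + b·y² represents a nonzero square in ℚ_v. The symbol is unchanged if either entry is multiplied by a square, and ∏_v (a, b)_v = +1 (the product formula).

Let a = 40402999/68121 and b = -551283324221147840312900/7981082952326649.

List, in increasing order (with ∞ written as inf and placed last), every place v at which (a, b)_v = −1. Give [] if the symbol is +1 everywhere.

[2, 17]

Mod squares: a ≡ 4879, b ≡ -41. Check v ∈ {∞, 2, 3, 5, 7, 11, 13, 17, 29, 37, 41}.
v=3: a=3^-4·(≡1), b=3^-4·(≡1) mod 3; (1|3)=+1, (1|3)=+1; (−1)^{-4·-4·1}·(+1)^-4·(+1)^-4 = +1.
v=2: v_2(a)=0, v_2(b)=2; units ≡ 7, 7 (mod 8); ε·ε+αω+βω = 1·1+0·0+2·0 ≡ 1  ⇒  (a,b)_2 = -1.
v=∞: 4879 > 0 and -41 < 0  ⇒  (a,b)_∞ = +1.
v=13: a=13^2·(≡1), b=13^4·(≡11) mod 13; (1|13)=+1, (11|13)=-1; (−1)^{2·4·6}·(+1)^4·(-1)^2 = +1.
v=5: a=5^0·(≡4), b=5^2·(≡1) mod 5; (4|5)=+1, (1|5)=+1; (−1)^{0·2·2}·(+1)^2·(+1)^0 = +1.
v=17: a=17^1·(≡15), b=17^2·(≡7) mod 17; (15|17)=+1, (7|17)=-1; (−1)^{1·2·8}·(+1)^2·(-1)^1 = -1.
v=29: a=29^-2·(≡20), b=29^-6·(≡3) mod 29; (20|29)=+1, (3|29)=-1; (−1)^{-2·-6·14}·(+1)^-6·(-1)^-2 = +1.
v=37: a=37^0·(≡18), b=37^-2·(≡12) mod 37; (18|37)=-1, (12|37)=+1; (−1)^{0·-2·18}·(-1)^-2·(+1)^0 = +1.
v=11: a=11^0·(≡6), b=11^-2·(≡1) mod 11; (6|11)=-1, (1|11)=+1; (−1)^{0·-2·5}·(-1)^-2·(+1)^0 = +1.
v=41: a=41^1·(≡33), b=41^5·(≡39) mod 41; (33|41)=+1, (39|41)=+1; (−1)^{1·5·20}·(+1)^5·(+1)^1 = +1.
v=7: a=7^3·(≡1), b=7^8·(≡1) mod 7; (1|7)=+1, (1|7)=+1; (−1)^{3·8·3}·(+1)^8·(+1)^3 = +1.
(4879, -41 / ℚ) ramifies at {2, 17}: a division algebra.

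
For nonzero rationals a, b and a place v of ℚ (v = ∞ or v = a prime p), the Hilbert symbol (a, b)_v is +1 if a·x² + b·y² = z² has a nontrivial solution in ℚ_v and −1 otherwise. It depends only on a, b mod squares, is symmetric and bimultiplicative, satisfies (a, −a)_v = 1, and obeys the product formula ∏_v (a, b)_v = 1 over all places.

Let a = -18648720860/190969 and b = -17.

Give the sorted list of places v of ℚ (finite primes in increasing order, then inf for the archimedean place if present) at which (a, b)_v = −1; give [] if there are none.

[5, inf]

(a, b) ≡ (-935, -17) mod (ℚ^×)²; places V = {2, 5, 7, 11, 17, 19, 23, 29, ∞}.
(a,b)_∞: sgn(-935)=−, sgn(-17)=−, so -1.
(a,b)_7: α=2, u≡5; β=0, v≡4 (mod 7); (5|7)=-1, (4|7)=+1; sign (−1)^0·-1^0·+1^2 = +1.
(a,b)_19: α=-2, u≡14; β=0, v≡2 (mod 19); (14|19)=-1, (2|19)=-1; sign (−1)^0·-1^0·-1^-2 = +1.
(a,b)_17: α=1, u≡13; β=1, v≡16 (mod 17); (13|17)=+1, (16|17)=+1; sign (−1)^0·+1^1·+1^1 = +1.
(a,b)_11: α=3, u≡4; β=0, v≡5 (mod 11); (4|11)=+1, (5|11)=+1; sign (−1)^0·+1^0·+1^3 = +1.
(a,b)_5: α=1, u≡2; β=0, v≡3 (mod 5); (2|5)=-1, (3|5)=-1; sign (−1)^0·-1^0·-1^1 = -1.
(a,b)_29: α=2, u≡25; β=0, v≡12 (mod 29); (25|29)=+1, (12|29)=-1; sign (−1)^0·+1^0·-1^2 = +1.
(a,b)_2: α=2, β=0; u≡1, v≡7 (mod 8); ε(u)ε(v)=0·1, αω(v)=2·0, βω(u)=0·0; sum ≡ 0  ⇒  +1.
(a,b)_23: α=-2, u≡8; β=0, v≡6 (mod 23); (8|23)=+1, (6|23)=+1; sign (−1)^0·+1^0·+1^-2 = +1.
(-935, -17 / ℚ) ramifies at {5, ∞}: a division algebra.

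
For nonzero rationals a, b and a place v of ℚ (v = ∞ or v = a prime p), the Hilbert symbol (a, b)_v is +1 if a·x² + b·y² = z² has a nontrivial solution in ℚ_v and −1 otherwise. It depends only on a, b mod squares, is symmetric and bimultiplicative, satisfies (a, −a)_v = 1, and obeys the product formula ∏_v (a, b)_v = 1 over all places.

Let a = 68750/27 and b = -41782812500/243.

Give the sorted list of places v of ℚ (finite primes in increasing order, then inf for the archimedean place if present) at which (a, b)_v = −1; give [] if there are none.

(a, b) ≡ (330, -663) mod (ℚ^×)²; places V = {2, 3, 5, 11, 13, 17, ∞}.
(a,b)_2: α=1, β=2; u≡5, v≡1 (mod 8); ε(u)ε(v)=0·0, αω(v)=1·0, βω(u)=2·1; sum ≡ 0  ⇒  +1.
(a,b)_∞: sgn(330)=+, sgn(-663)=−, so +1.
(a,b)_11: α=1, u≡7; β=2, v≡6 (mod 11); (7|11)=-1, (6|11)=-1; sign (−1)^0·-1^2·-1^1 = -1.
(a,b)_3: α=-3, u≡2; β=-5, v≡1 (mod 3); (2|3)=-1, (1|3)=+1; sign (−1)^1·-1^-5·+1^-3 = +1.
(a,b)_17: α=0, u≡7; β=1, v≡14 (mod 17); (7|17)=-1, (14|17)=-1; sign (−1)^0·-1^1·-1^0 = -1.
(a,b)_13: α=0, u≡6; β=1, v≡3 (mod 13); (6|13)=-1, (3|13)=+1; sign (−1)^0·-1^1·+1^0 = -1.
(a,b)_5: α=5, u≡1; β=8, v≡2 (mod 5); (1|5)=+1, (2|5)=-1; sign (−1)^0·+1^8·-1^5 = -1.
(330, -663 / ℚ) ramifies at {5, 11, 13, 17}: a division algebra.

[5, 11, 13, 17]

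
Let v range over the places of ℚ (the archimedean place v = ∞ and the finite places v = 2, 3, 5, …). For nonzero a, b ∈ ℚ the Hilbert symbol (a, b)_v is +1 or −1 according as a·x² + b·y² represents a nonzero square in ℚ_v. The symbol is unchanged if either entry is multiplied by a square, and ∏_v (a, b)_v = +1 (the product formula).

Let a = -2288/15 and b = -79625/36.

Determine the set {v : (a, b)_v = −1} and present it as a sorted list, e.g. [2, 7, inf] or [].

[2, 5, 13, inf]

(a, b) ≡ (-2145, -65) mod (ℚ^×)²; places V = {2, 3, 5, 7, 11, 13, ∞}.
(a,b)_13: α=1, u≡3; β=1, v≡5 (mod 13); (3|13)=+1, (5|13)=-1; sign (−1)^0·+1^1·-1^1 = -1.
(a,b)_5: α=-1, u≡4; β=3, v≡3 (mod 5); (4|5)=+1, (3|5)=-1; sign (−1)^0·+1^3·-1^-1 = -1.
(a,b)_3: α=-1, u≡2; β=-2, v≡1 (mod 3); (2|3)=-1, (1|3)=+1; sign (−1)^0·-1^-2·+1^-1 = +1.
(a,b)_7: α=0, u≡1; β=2, v≡6 (mod 7); (1|7)=+1, (6|7)=-1; sign (−1)^0·+1^2·-1^0 = +1.
(a,b)_11: α=1, u≡3; β=0, v≡5 (mod 11); (3|11)=+1, (5|11)=+1; sign (−1)^0·+1^0·+1^1 = +1.
(a,b)_2: α=4, β=-2; u≡7, v≡7 (mod 8); ε(u)ε(v)=1·1, αω(v)=4·0, βω(u)=-2·0; sum ≡ 1  ⇒  -1.
(a,b)_∞: sgn(-2145)=−, sgn(-65)=−, so -1.
Ram(-2145, -65) = {2, 5, 13, ∞}; no ℚ_2-point on the conic.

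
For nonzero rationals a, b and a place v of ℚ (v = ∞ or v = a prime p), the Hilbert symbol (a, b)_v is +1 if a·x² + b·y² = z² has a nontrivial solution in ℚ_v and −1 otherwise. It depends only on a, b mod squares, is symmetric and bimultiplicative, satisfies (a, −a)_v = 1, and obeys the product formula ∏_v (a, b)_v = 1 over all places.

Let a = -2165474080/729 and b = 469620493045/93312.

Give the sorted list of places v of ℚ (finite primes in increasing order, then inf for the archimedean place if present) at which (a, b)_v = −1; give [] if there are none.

[2, 5]

(a, b) ≡ (-1330, 2090) mod (ℚ^×)²; places V = {2, 3, 5, 7, 11, 17, 19, 29, 43, ∞}.
(a,b)_11: α=2, u≡1; β=1, v≡5 (mod 11); (1|11)=+1, (5|11)=+1; sign (−1)^0·+1^1·+1^2 = +1.
(a,b)_2: α=5, β=-7; u≡7, v≡5 (mod 8); ε(u)ε(v)=1·0, αω(v)=5·1, βω(u)=-7·0; sum ≡ 1  ⇒  -1.
(a,b)_7: α=1, u≡3; β=0, v≡2 (mod 7); (3|7)=-1, (2|7)=+1; sign (−1)^0·-1^0·+1^1 = +1.
(a,b)_3: α=-6, u≡2; β=-6, v≡2 (mod 3); (2|3)=-1, (2|3)=-1; sign (−1)^0·-1^-6·-1^-6 = +1.
(a,b)_5: α=1, u≡1; β=1, v≡2 (mod 5); (1|5)=+1, (2|5)=-1; sign (−1)^0·+1^1·-1^1 = -1.
(a,b)_∞: sgn(-1330)=−, sgn(2090)=+, so +1.
(a,b)_43: α=0, u≡7; β=2, v≡20 (mod 43); (7|43)=-1, (20|43)=-1; sign (−1)^0·-1^2·-1^0 = +1.
(a,b)_29: α=2, u≡22; β=2, v≡8 (mod 29); (22|29)=+1, (8|29)=-1; sign (−1)^0·+1^2·-1^2 = +1.
(a,b)_19: α=1, u≡5; β=1, v≡15 (mod 19); (5|19)=+1, (15|19)=-1; sign (−1)^1·+1^1·-1^1 = +1.
(a,b)_17: α=0, u≡2; β=2, v≡1 (mod 17); (2|17)=+1, (1|17)=+1; sign (−1)^0·+1^2·+1^0 = +1.
(-1330, 2090 / ℚ) ramifies at {2, 5}: a division algebra.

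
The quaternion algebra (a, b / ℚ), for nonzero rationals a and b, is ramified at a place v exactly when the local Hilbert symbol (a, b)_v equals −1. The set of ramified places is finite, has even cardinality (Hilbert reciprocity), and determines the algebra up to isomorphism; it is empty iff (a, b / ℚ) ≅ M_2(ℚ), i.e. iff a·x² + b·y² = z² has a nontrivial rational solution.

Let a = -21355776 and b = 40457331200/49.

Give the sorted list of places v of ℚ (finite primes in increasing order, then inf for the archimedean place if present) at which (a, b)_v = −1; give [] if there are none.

Mod squares: a ≡ -9269, b ≡ 6578. Check v ∈ {∞, 2, 3, 5, 7, 11, 13, 23, 31}.
v=3: a=3^2·(≡1), b=3^0·(≡2) mod 3; (1|3)=+1, (2|3)=-1; (−1)^{2·0·1}·(+1)^0·(-1)^2 = +1.
v=31: a=31^1·(≡17), b=31^2·(≡15) mod 31; (17|31)=-1, (15|31)=-1; (−1)^{1·2·15}·(-1)^2·(-1)^1 = -1.
v=7: a=7^0·(≡6), b=7^-2·(≡6) mod 7; (6|7)=-1, (6|7)=-1; (−1)^{0·-2·3}·(-1)^-2·(-1)^0 = +1.
v=5: a=5^0·(≡4), b=5^2·(≡2) mod 5; (4|5)=+1, (2|5)=-1; (−1)^{0·2·2}·(+1)^2·(-1)^0 = +1.
v=∞: -9269 < 0 and 6578 > 0  ⇒  (a,b)_∞ = +1.
v=13: a=13^1·(≡6), b=13^1·(≡3) mod 13; (6|13)=-1, (3|13)=+1; (−1)^{1·1·6}·(-1)^1·(+1)^1 = -1.
v=2: v_2(a)=8, v_2(b)=9; units ≡ 3, 1 (mod 8); ε·ε+αω+βω = 1·0+8·0+9·1 ≡ 1  ⇒  (a,b)_2 = -1.
v=23: a=23^1·(≡21), b=23^1·(≡15) mod 23; (21|23)=-1, (15|23)=-1; (−1)^{1·1·11}·(-1)^1·(-1)^1 = -1.
v=11: a=11^0·(≡9), b=11^1·(≡9) mod 11; (9|11)=+1, (9|11)=+1; (−1)^{0·1·5}·(+1)^1·(+1)^0 = +1.
Ram(-9269, 6578) = {2, 13, 23, 31}; no ℚ_2-point on the conic.

[2, 13, 23, 31]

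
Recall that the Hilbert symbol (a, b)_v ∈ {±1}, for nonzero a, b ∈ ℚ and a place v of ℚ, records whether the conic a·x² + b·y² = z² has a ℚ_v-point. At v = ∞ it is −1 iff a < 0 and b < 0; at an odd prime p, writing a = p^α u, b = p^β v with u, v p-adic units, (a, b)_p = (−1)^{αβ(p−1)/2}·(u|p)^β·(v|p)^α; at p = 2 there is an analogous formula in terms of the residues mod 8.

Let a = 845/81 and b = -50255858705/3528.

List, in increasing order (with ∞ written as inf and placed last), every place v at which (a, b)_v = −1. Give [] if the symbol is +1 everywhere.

Mod squares: a ≡ 5, b ≡ -1647490. Check v ∈ {∞, 2, 3, 5, 7, 13, 19, 23, 29}.
v=29: a=29^0·(≡9), b=29^1·(≡25) mod 29; (9|29)=+1, (25|29)=+1; (−1)^{0·1·14}·(+1)^1·(+1)^0 = +1.
v=13: a=13^2·(≡6), b=13^3·(≡7) mod 13; (6|13)=-1, (7|13)=-1; (−1)^{2·3·6}·(-1)^3·(-1)^2 = -1.
v=7: a=7^0·(≡3), b=7^-2·(≡2) mod 7; (3|7)=-1, (2|7)=+1; (−1)^{0·-2·3}·(-1)^-2·(+1)^0 = +1.
v=∞: 5 > 0 and -1647490 < 0  ⇒  (a,b)_∞ = +1.
v=2: v_2(a)=0, v_2(b)=-3; units ≡ 5, 7 (mod 8); ε·ε+αω+βω = 0·1+0·0+-3·1 ≡ 1  ⇒  (a,b)_2 = -1.
v=3: a=3^-4·(≡2), b=3^-2·(≡2) mod 3; (2|3)=-1, (2|3)=-1; (−1)^{-4·-2·1}·(-1)^-2·(-1)^-4 = +1.
v=19: a=19^0·(≡17), b=19^3·(≡1) mod 19; (17|19)=+1, (1|19)=+1; (−1)^{0·3·9}·(+1)^3·(+1)^0 = +1.
v=23: a=23^0·(≡11), b=23^1·(≡7) mod 23; (11|23)=-1, (7|23)=-1; (−1)^{0·1·11}·(-1)^1·(-1)^0 = -1.
v=5: a=5^1·(≡4), b=5^1·(≡3) mod 5; (4|5)=+1, (3|5)=-1; (−1)^{1·1·2}·(+1)^1·(-1)^1 = -1.
(5, -1647490 / ℚ) ramifies at {2, 5, 13, 23}: a division algebra.

[2, 5, 13, 23]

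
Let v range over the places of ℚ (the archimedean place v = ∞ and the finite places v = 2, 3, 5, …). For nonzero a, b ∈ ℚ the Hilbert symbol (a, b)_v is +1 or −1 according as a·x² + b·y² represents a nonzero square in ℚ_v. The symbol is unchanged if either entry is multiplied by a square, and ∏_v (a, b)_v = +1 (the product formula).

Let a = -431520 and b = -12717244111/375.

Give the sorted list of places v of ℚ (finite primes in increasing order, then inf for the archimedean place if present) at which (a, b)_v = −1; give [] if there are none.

(a, b) ≡ (-26970, -2980185) mod (ℚ^×)²; places V = {2, 3, 5, 11, 13, 17, 23, 29, 31, ∞}.
(a,b)_13: α=0, u≡2; β=1, v≡1 (mod 13); (2|13)=-1, (1|13)=+1; sign (−1)^0·-1^1·+1^0 = -1.
(a,b)_23: α=0, u≡6; β=2, v≡22 (mod 23); (6|23)=+1, (22|23)=-1; sign (−1)^0·+1^2·-1^0 = +1.
(a,b)_∞: sgn(-26970)=−, sgn(-2980185)=−, so -1.
(a,b)_29: α=1, u≡26; β=1, v≡21 (mod 29); (26|29)=-1, (21|29)=-1; sign (−1)^0·-1^1·-1^1 = +1.
(a,b)_5: α=1, u≡1; β=-3, v≡3 (mod 5); (1|5)=+1, (3|5)=-1; sign (−1)^0·+1^-3·-1^1 = -1.
(a,b)_17: α=0, u≡8; β=1, v≡2 (mod 17); (8|17)=+1, (2|17)=+1; sign (−1)^0·+1^1·+1^0 = +1.
(a,b)_11: α=0, u≡10; β=2, v≡3 (mod 11); (10|11)=-1, (3|11)=+1; sign (−1)^0·-1^2·+1^0 = +1.
(a,b)_2: α=5, β=0; u≡3, v≡7 (mod 8); ε(u)ε(v)=1·1, αω(v)=5·0, βω(u)=0·1; sum ≡ 1  ⇒  -1.
(a,b)_31: α=1, u≡30; β=1, v≡15 (mod 31); (30|31)=-1, (15|31)=-1; sign (−1)^1·-1^1·-1^1 = -1.
(a,b)_3: α=1, u≡1; β=-1, v≡1 (mod 3); (1|3)=+1, (1|3)=+1; sign (−1)^1·+1^-1·+1^1 = -1.
|Ram(-26970, -2980185)| = 6, even; anisotropic at {2, 3, 5, 13, 31, ∞}.

[2, 3, 5, 13, 31, inf]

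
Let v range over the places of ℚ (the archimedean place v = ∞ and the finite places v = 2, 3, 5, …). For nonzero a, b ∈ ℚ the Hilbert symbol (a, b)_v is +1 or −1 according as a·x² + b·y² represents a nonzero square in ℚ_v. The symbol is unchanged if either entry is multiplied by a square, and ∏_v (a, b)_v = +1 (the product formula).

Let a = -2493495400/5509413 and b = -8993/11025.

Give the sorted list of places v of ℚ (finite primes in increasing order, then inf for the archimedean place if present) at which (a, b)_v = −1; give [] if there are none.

Mod squares: a ≡ -2678962, b ≡ -17. Check v ∈ {∞, 2, 3, 5, 7, 11, 13, 17, 19, 23, 29, 31}.
v=2: v_2(a)=3, v_2(b)=0; units ≡ 7, 7 (mod 8); ε·ε+αω+βω = 1·1+3·0+0·0 ≡ 1  ⇒  (a,b)_2 = -1.
v=23: a=23^0·(≡18), b=23^2·(≡18) mod 23; (18|23)=+1, (18|23)=+1; (−1)^{0·2·11}·(+1)^2·(+1)^0 = +1.
v=7: a=7^-2·(≡1), b=7^-2·(≡2) mod 7; (1|7)=+1, (2|7)=+1; (−1)^{-2·-2·3}·(+1)^-2·(+1)^-2 = +1.
v=∞: -2678962 < 0 and -17 < 0  ⇒  (a,b)_∞ = -1.
v=3: a=3^-2·(≡2), b=3^-2·(≡1) mod 3; (2|3)=-1, (1|3)=+1; (−1)^{-2·-2·1}·(-1)^-2·(+1)^-2 = +1.
v=5: a=5^2·(≡3), b=5^-2·(≡2) mod 5; (3|5)=-1, (2|5)=-1; (−1)^{2·-2·2}·(-1)^-2·(-1)^2 = +1.
v=11: a=11^3·(≡4), b=11^0·(≡9) mod 11; (4|11)=+1, (9|11)=+1; (−1)^{3·0·5}·(+1)^0·(+1)^3 = +1.
v=19: a=19^1·(≡5), b=19^0·(≡14) mod 19; (5|19)=+1, (14|19)=-1; (−1)^{1·0·9}·(+1)^0·(-1)^1 = -1.
v=17: a=17^1·(≡2), b=17^1·(≡13) mod 17; (2|17)=+1, (13|17)=+1; (−1)^{1·1·8}·(+1)^1·(+1)^1 = +1.
v=31: a=31^-2·(≡23), b=31^0·(≡20) mod 31; (23|31)=-1, (20|31)=+1; (−1)^{-2·0·15}·(-1)^0·(+1)^-2 = +1.
v=29: a=29^1·(≡1), b=29^0·(≡11) mod 29; (1|29)=+1, (11|29)=-1; (−1)^{1·0·14}·(+1)^0·(-1)^1 = -1.
v=13: a=13^-1·(≡7), b=13^0·(≡3) mod 13; (7|13)=-1, (3|13)=+1; (−1)^{-1·0·6}·(-1)^0·(+1)^-1 = +1.
Ram(-2678962, -17) = {2, 19, 29, ∞}; no ℚ_2-point on the conic.

[2, 19, 29, inf]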